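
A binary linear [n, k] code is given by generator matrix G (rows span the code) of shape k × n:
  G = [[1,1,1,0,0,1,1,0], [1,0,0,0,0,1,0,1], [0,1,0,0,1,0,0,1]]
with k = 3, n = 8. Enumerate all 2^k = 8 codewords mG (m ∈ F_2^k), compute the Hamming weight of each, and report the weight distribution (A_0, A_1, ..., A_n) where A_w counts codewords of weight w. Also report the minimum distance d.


Weight distribution: A_0 = 1, A_3 = 3, A_4 = 2, A_5 = 1, A_6 = 1. Minimum distance d = 3.

Enumerate all 2^3 = 8 messages m ∈ F_2^3.
For each, compute codeword c = mG in F_2^8, then tally its weight.
  m = 000 → c = 00000000, weight = 0.
  m = 100 → c = 11100110, weight = 5.
  m = 010 → c = 10000101, weight = 3.
  m = 110 → c = 01100011, weight = 4.
  m = 001 → c = 01001001, weight = 3.
  m = 101 → c = 10101111, weight = 6.
  m = 011 → c = 11001100, weight = 4.
  m = 111 → c = 00101010, weight = 3.
Tally weights:
  weight 0: 1 codewords.
  weight 3: 3 codewords.
  weight 4: 2 codewords.
  weight 5: 1 codewords.
  weight 6: 1 codewords.
Minimum distance d = smallest w > 0 with A_w > 0 = 3.
Sanity: Σ A_w = 8 = 2^3 = 8 ✓.


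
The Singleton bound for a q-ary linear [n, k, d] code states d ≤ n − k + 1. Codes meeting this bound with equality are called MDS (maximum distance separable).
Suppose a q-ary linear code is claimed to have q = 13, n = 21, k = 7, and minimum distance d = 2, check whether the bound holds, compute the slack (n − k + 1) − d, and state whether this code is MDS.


Singleton RHS = n − k + 1 = 15, slack = 13, bound satisfied, not MDS.

Singleton bound: d ≤ n − k + 1.
Here n = 21, k = 7, so n − k + 1 = 15.
Given d = 2, check d ≤ 15: YES.
Slack = (n − k + 1) − d = 13.
The code is NOT MDS (slack = 13 > 0).
Description: the claimed parameters are [21, 7, 2]_13; such a code would be non-MDS.


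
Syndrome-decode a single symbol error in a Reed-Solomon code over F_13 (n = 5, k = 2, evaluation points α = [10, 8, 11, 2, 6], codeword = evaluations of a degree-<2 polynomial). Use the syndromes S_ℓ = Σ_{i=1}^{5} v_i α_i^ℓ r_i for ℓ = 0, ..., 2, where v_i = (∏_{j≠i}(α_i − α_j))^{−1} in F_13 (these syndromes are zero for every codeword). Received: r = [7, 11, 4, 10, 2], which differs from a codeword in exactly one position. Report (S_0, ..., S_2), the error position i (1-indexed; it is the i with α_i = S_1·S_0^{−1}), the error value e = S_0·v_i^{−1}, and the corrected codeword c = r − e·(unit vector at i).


S = (5, 3, 7), error at position 3, error magnitude e = 12, c = [7, 11, 5, 10, 2].

Step 1: column multipliers v_i = (∏_{j≠i}(α_i − α_j))^{−1} mod 13.
  i = 1 (α = 10): (10−8)(10−11)(10−2)(10−6) = 2·(−1)·8·4 = −64 ≡ 1, so v_1 = 1^{−1} = 1 (mod 13).
  i = 2 (α = 8): (8−10)(8−11)(8−2)(8−6) = (−2)·(−3)·6·2 = 72 ≡ 7, so v_2 = 7^{−1} = 2 (mod 13).
  i = 3 (α = 11): (11−10)(11−8)(11−2)(11−6) = 1·3·9·5 = 135 ≡ 5, so v_3 = 5^{−1} = 8 (mod 13).
  i = 4 (α = 2): (2−10)(2−8)(2−11)(2−6) = (−8)·(−6)·(−9)·(−4) = 1728 ≡ 12, so v_4 = 12^{−1} = 12 (mod 13).
  i = 5 (α = 6): (6−10)(6−8)(6−11)(6−2) = (−4)·(−2)·(−5)·4 = −160 ≡ 9, so v_5 = 9^{−1} = 3 (mod 13).
  v = [1, 2, 8, 12, 3].
Step 2: syndromes of r = [7, 11, 4, 10, 2] (all sums mod 13).
  S_0 = Σ v_i r_i = 1·7 + 2·11 + 8·4 + 12·10 + 3·2 = 187 ≡ 5.
  S_1 = Σ v_i α_i r_i = 1·10·7 + 2·8·11 + 8·11·4 + 12·2·10 + 3·6·2 = 874 ≡ 3.
  α_i^2 mod 13 = [9, 12, 4, 4, 10].
  S_2 = Σ v_i α_i^2 r_i = 1·9·7 + 2·12·11 + 8·4·4 + 12·4·10 + 3·10·2 = 995 ≡ 7.
  S = (5, 3, 7) ≠ 0, so r is not a codeword (an error is present).
Step 3: locate the error. For a single error e at position i, S_ℓ = v_i·e·α_i^ℓ, so α_err = S_1/S_0.
  S_0^{−1} = 5^{−1} = 8 (mod 13), so α_err = 3·8 = 24 ≡ 11 = α_3. Error position i = 3.
  Consistency check: S_2/S_1 = 7·9 = 63 ≡ 11 = α_err ✓ (single-error assumption holds).
Step 4: error magnitude e = S_0/v_3 = S_0·∏_{j≠3}(α_3 − α_j) = 5·5 = 25 ≡ 12 (mod 13).
Step 5: correct position 3: c_3 = r_3 − e = 4 − 12 ≡ 5 (mod 13). Hence c = [7, 11, 5, 10, 2].
  Check: interpolating c through the α_i gives m(x) = 1 + 11·x (degree < 2) with m(α_i) = c_i for every i, so c is indeed a codeword.


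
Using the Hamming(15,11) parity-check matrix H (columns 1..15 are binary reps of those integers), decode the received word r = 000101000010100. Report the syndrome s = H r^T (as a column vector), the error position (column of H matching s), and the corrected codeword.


s = (0, 1, 0, 0)^T, error position = 4, corrected codeword c = 000001000010100

Compute s = H r^T mod 2 one row at a time:
  s_1 = 0 + 0 + 0 + 1 + 0 + 1 + 0 + 0 = 2 ≡ 0 (mod 2).
  s_2 = 1 + 0 + 1 + 0 + 0 + 1 + 0 + 0 = 3 ≡ 1 (mod 2).
  s_3 = 0 + 0 + 1 + 0 + 0 + 1 + 0 + 0 = 2 ≡ 0 (mod 2).
  s_4 = 0 + 0 + 0 + 0 + 0 + 1 + 1 + 0 = 2 ≡ 0 (mod 2).
s = (0, 1, 0, 0)^T — this equals column 4 of H (binary 0100), so error is at position 4.
Correct: flip bit 4 of r = 000101000010100 to get c = 000001000010100.


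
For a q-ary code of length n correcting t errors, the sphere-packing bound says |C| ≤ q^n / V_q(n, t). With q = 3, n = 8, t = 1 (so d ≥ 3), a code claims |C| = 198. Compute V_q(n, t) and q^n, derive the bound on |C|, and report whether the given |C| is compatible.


V_q(n, t) = 17, q^n = 6561, Hamming bound = 385, |C| = 198 ≤ bound (satisfied).

Step 1: Compute V_q(n, t) = Σ_{j=0}^1 C(n, j) (q−1)^j.
  j = 0: C(8,0)·(2)^0 = 1·1 = 1.
  j = 1: C(8,1)·(2)^1 = 8·2 = 16.
  V_q(n, t) = 1 + 16 = 17.
Step 2: q^n = 3^8 = 6561.
Step 3: Hamming bound ⌊q^n / V_q(n,t)⌋ = ⌊6561/17⌋ = 385.
Step 4: Compare |C| = 198 to 385: satisfied.
The claimed |C| lies below the Hamming bound.


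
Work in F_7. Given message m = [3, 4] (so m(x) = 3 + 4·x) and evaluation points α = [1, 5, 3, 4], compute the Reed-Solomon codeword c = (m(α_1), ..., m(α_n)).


c = [0, 2, 1, 5]

Message polynomial: m(x) = 3 + 4·x (mod 7).
For each evaluation point α_i, compute m(α_i) mod 7:
  α_1 = 1: Horner steps 4 → 0, so m(1) = 0.
  α_2 = 5: Horner steps 4 → 2, so m(5) = 2.
  α_3 = 3: Horner steps 4 → 1, so m(3) = 1.
  α_4 = 4: Horner steps 4 → 5, so m(4) = 5.
Codeword c = [0, 2, 1, 5] ∈ F_7^4.


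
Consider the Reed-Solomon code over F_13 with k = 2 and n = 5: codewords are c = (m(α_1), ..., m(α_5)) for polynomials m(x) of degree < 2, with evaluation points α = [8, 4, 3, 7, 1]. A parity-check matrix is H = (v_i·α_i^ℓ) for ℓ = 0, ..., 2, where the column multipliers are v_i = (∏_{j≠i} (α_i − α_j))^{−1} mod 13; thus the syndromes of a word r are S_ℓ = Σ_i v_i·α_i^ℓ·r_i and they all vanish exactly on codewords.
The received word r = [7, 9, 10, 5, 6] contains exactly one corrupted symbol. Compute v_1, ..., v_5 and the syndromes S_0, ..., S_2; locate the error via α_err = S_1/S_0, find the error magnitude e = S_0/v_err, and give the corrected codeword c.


S = (1, 4, 3), error at position 2, error magnitude e = 10, c = [7, 12, 10, 5, 6].

Step 1: column multipliers v_i = (∏_{j≠i}(α_i − α_j))^{−1} mod 13.
  i = 1 (α = 8): (8−4)(8−3)(8−7)(8−1) = 4·5·1·7 = 140 ≡ 10, so v_1 = 10^{−1} = 4 (mod 13).
  i = 2 (α = 4): (4−8)(4−3)(4−7)(4−1) = (−4)·1·(−3)·3 = 36 ≡ 10, so v_2 = 10^{−1} = 4 (mod 13).
  i = 3 (α = 3): (3−8)(3−4)(3−7)(3−1) = (−5)·(−1)·(−4)·2 = −40 ≡ 12, so v_3 = 12^{−1} = 12 (mod 13).
  i = 4 (α = 7): (7−8)(7−4)(7−3)(7−1) = (−1)·3·4·6 = −72 ≡ 6, so v_4 = 6^{−1} = 11 (mod 13).
  i = 5 (α = 1): (1−8)(1−4)(1−3)(1−7) = (−7)·(−3)·(−2)·(−6) = 252 ≡ 5, so v_5 = 5^{−1} = 8 (mod 13).
  v = [4, 4, 12, 11, 8].
Step 2: syndromes of r = [7, 9, 10, 5, 6] (all sums mod 13).
  S_0 = Σ v_i r_i = 4·7 + 4·9 + 12·10 + 11·5 + 8·6 = 287 ≡ 1.
  S_1 = Σ v_i α_i r_i = 4·8·7 + 4·4·9 + 12·3·10 + 11·7·5 + 8·1·6 = 1161 ≡ 4.
  α_i^2 mod 13 = [12, 3, 9, 10, 1].
  S_2 = Σ v_i α_i^2 r_i = 4·12·7 + 4·3·9 + 12·9·10 + 11·10·5 + 8·1·6 = 2122 ≡ 3.
  S = (1, 4, 3) ≠ 0, so r is not a codeword (an error is present).
Step 3: locate the error. For a single error e at position i, S_ℓ = v_i·e·α_i^ℓ, so α_err = S_1/S_0.
  S_0^{−1} = 1^{−1} = 1 (mod 13), so α_err = 4·1 = 4 ≡ 4 = α_2. Error position i = 2.
  Consistency check: S_2/S_1 = 3·10 = 30 ≡ 4 = α_err ✓ (single-error assumption holds).
Step 4: error magnitude e = S_0/v_2 = S_0·∏_{j≠2}(α_2 − α_j) = 1·10 = 10 ≡ 10 (mod 13).
Step 5: correct position 2: c_2 = r_2 − e = 9 − 10 ≡ 12 (mod 13). Hence c = [7, 12, 10, 5, 6].
  Check: interpolating c through the α_i gives m(x) = 4 + 2·x (degree < 2) with m(α_i) = c_i for every i, so c is indeed a codeword.


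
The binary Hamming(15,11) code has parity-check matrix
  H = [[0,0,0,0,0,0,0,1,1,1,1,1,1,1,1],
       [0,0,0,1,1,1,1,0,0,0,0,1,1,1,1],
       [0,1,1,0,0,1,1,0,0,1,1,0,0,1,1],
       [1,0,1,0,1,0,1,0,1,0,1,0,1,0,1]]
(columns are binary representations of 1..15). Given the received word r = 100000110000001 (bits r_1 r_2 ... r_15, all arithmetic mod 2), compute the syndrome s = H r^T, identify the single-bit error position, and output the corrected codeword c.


s = (0, 0, 0, 1)^T, error position = 1, corrected codeword c = 000000110000001

Compute s = H r^T mod 2 one row at a time:
  s_1 = 1 + 0 + 0 + 0 + 0 + 0 + 0 + 1 = 2 ≡ 0 (mod 2).
  s_2 = 0 + 0 + 0 + 1 + 0 + 0 + 0 + 1 = 2 ≡ 0 (mod 2).
  s_3 = 0 + 0 + 0 + 1 + 0 + 0 + 0 + 1 = 2 ≡ 0 (mod 2).
  s_4 = 1 + 0 + 0 + 1 + 0 + 0 + 0 + 1 = 3 ≡ 1 (mod 2).
s = (0, 0, 0, 1)^T — this equals column 1 of H (binary 0001), so error is at position 1.
Correct: flip bit 1 of r = 100000110000001 to get c = 000000110000001.


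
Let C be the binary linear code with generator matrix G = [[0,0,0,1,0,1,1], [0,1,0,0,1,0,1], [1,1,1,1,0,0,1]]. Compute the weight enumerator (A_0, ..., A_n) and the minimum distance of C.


Weight distribution: A_0 = 1, A_3 = 2, A_4 = 3, A_5 = 2. Minimum distance d = 3.

Enumerate all 2^3 = 8 messages m ∈ F_2^3.
For each, compute codeword c = mG in F_2^7, then tally its weight.
  m = 000 → c = 0000000, weight = 0.
  m = 100 → c = 0001011, weight = 3.
  m = 010 → c = 0100101, weight = 3.
  m = 110 → c = 0101110, weight = 4.
  m = 001 → c = 1111001, weight = 5.
  m = 101 → c = 1110010, weight = 4.
  m = 011 → c = 1011100, weight = 4.
  m = 111 → c = 1010111, weight = 5.
Tally weights:
  weight 0: 1 codewords.
  weight 3: 2 codewords.
  weight 4: 3 codewords.
  weight 5: 2 codewords.
Minimum distance d = smallest w > 0 with A_w > 0 = 3.
Sanity: Σ A_w = 8 = 2^3 = 8 ✓.


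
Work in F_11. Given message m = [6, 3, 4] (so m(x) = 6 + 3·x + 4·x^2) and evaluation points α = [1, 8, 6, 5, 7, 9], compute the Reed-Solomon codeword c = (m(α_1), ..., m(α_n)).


c = [2, 0, 3, 0, 3, 5]

Message polynomial: m(x) = 6 + 3·x + 4·x^2 (mod 11).
For each evaluation point α_i, compute m(α_i) mod 11:
  α_1 = 1: Horner steps 4 → 7 → 2, so m(1) = 2.
  α_2 = 8: Horner steps 4 → 2 → 0, so m(8) = 0.
  α_3 = 6: Horner steps 4 → 5 → 3, so m(6) = 3.
  α_4 = 5: Horner steps 4 → 1 → 0, so m(5) = 0.
  α_5 = 7: Horner steps 4 → 9 → 3, so m(7) = 3.
  α_6 = 9: Horner steps 4 → 6 → 5, so m(9) = 5.
Codeword c = [2, 0, 3, 0, 3, 5] ∈ F_11^6.


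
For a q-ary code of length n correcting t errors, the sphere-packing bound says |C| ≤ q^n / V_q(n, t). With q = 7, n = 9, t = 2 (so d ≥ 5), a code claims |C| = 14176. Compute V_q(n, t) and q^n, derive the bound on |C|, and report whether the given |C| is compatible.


V_q(n, t) = 1351, q^n = 40353607, Hamming bound = 29869, |C| = 14176 ≤ bound (satisfied).

Step 1: Compute V_q(n, t) = Σ_{j=0}^2 C(n, j) (q−1)^j.
  j = 0: C(9,0)·(6)^0 = 1·1 = 1.
  j = 1: C(9,1)·(6)^1 = 9·6 = 54.
  j = 2: C(9,2)·(6)^2 = 36·36 = 1296.
  V_q(n, t) = 1 + 54 + 1296 = 1351.
Step 2: q^n = 7^9 = 40353607.
Step 3: Hamming bound ⌊q^n / V_q(n,t)⌋ = ⌊40353607/1351⌋ = 29869.
Step 4: Compare |C| = 14176 to 29869: satisfied.
The claimed |C| lies below the Hamming bound.


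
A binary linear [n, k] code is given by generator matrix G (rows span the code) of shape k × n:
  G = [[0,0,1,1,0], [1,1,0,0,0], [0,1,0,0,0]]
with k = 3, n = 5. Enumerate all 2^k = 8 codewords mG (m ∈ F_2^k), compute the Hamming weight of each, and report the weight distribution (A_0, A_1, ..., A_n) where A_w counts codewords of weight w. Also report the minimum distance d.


Weight distribution: A_0 = 1, A_1 = 2, A_2 = 2, A_3 = 2, A_4 = 1. Minimum distance d = 1.

Enumerate all 2^3 = 8 messages m ∈ F_2^3.
For each, compute codeword c = mG in F_2^5, then tally its weight.
  m = 000 → c = 00000, weight = 0.
  m = 100 → c = 00110, weight = 2.
  m = 010 → c = 11000, weight = 2.
  m = 110 → c = 11110, weight = 4.
  m = 001 → c = 01000, weight = 1.
  m = 101 → c = 01110, weight = 3.
  m = 011 → c = 10000, weight = 1.
  m = 111 → c = 10110, weight = 3.
Tally weights:
  weight 0: 1 codewords.
  weight 1: 2 codewords.
  weight 2: 2 codewords.
  weight 3: 2 codewords.
  weight 4: 1 codewords.
Minimum distance d = smallest w > 0 with A_w > 0 = 1.
Sanity: Σ A_w = 8 = 2^3 = 8 ✓.


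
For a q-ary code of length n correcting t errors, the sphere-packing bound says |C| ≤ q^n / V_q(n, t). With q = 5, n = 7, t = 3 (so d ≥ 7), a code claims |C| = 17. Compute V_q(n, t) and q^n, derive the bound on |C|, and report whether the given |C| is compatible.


V_q(n, t) = 2605, q^n = 78125, Hamming bound = 29, |C| = 17 ≤ bound (satisfied).

Step 1: Compute V_q(n, t) = Σ_{j=0}^3 C(n, j) (q−1)^j.
  j = 0: C(7,0)·(4)^0 = 1·1 = 1.
  j = 1: C(7,1)·(4)^1 = 7·4 = 28.
  j = 2: C(7,2)·(4)^2 = 21·16 = 336.
  j = 3: C(7,3)·(4)^3 = 35·64 = 2240.
  V_q(n, t) = 1 + 28 + 336 + 2240 = 2605.
Step 2: q^n = 5^7 = 78125.
Step 3: Hamming bound ⌊q^n / V_q(n,t)⌋ = ⌊78125/2605⌋ = 29.
Step 4: Compare |C| = 17 to 29: satisfied.
The claimed |C| lies below the Hamming bound.


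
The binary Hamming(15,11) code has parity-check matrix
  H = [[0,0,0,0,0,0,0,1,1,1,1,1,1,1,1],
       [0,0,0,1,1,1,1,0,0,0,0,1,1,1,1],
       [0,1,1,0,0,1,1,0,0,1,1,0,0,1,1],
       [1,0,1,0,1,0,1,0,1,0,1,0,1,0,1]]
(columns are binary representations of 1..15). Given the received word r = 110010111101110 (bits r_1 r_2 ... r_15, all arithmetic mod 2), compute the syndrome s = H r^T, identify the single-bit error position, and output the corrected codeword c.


s = (0, 1, 0, 1)^T, error position = 5, corrected codeword c = 110000111101110

Compute s = H r^T mod 2 one row at a time:
  s_1 = 1 + 1 + 1 + 0 + 1 + 1 + 1 + 0 = 6 ≡ 0 (mod 2).
  s_2 = 0 + 1 + 0 + 1 + 1 + 1 + 1 + 0 = 5 ≡ 1 (mod 2).
  s_3 = 1 + 0 + 0 + 1 + 1 + 0 + 1 + 0 = 4 ≡ 0 (mod 2).
  s_4 = 1 + 0 + 1 + 1 + 1 + 0 + 1 + 0 = 5 ≡ 1 (mod 2).
s = (0, 1, 0, 1)^T — this equals column 5 of H (binary 0101), so error is at position 5.
Correct: flip bit 5 of r = 110010111101110 to get c = 110000111101110.


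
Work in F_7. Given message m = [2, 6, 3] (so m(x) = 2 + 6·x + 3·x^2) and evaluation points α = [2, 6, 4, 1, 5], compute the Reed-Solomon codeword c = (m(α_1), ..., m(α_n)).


c = [5, 6, 4, 4, 2]

Message polynomial: m(x) = 2 + 6·x + 3·x^2 (mod 7).
For each evaluation point α_i, compute m(α_i) mod 7:
  α_1 = 2: Horner steps 3 → 5 → 5, so m(2) = 5.
  α_2 = 6: Horner steps 3 → 3 → 6, so m(6) = 6.
  α_3 = 4: Horner steps 3 → 4 → 4, so m(4) = 4.
  α_4 = 1: Horner steps 3 → 2 → 4, so m(1) = 4.
  α_5 = 5: Horner steps 3 → 0 → 2, so m(5) = 2.
Codeword c = [5, 6, 4, 4, 2] ∈ F_7^5.


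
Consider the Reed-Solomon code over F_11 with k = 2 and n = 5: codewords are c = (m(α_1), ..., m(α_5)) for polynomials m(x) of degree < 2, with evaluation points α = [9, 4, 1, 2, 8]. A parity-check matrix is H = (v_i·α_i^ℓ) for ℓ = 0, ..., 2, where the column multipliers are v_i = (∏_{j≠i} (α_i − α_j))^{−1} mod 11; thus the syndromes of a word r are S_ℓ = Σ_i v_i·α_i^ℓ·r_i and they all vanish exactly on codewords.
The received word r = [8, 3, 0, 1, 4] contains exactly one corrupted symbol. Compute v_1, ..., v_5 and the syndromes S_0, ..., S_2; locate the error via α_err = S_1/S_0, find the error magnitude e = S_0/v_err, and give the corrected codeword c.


S = (1, 8, 9), error at position 5, error magnitude e = 8, c = [8, 3, 0, 1, 7].

Step 1: column multipliers v_i = (∏_{j≠i}(α_i − α_j))^{−1} mod 11.
  i = 1 (α = 9): (9−4)(9−1)(9−2)(9−8) = 5·8·7·1 = 280 ≡ 5, so v_1 = 5^{−1} = 9 (mod 11).
  i = 2 (α = 4): (4−9)(4−1)(4−2)(4−8) = (−5)·3·2·(−4) = 120 ≡ 10, so v_2 = 10^{−1} = 10 (mod 11).
  i = 3 (α = 1): (1−9)(1−4)(1−2)(1−8) = (−8)·(−3)·(−1)·(−7) = 168 ≡ 3, so v_3 = 3^{−1} = 4 (mod 11).
  i = 4 (α = 2): (2−9)(2−4)(2−1)(2−8) = (−7)·(−2)·1·(−6) = −84 ≡ 4, so v_4 = 4^{−1} = 3 (mod 11).
  i = 5 (α = 8): (8−9)(8−4)(8−1)(8−2) = (−1)·4·7·6 = −168 ≡ 8, so v_5 = 8^{−1} = 7 (mod 11).
  v = [9, 10, 4, 3, 7].
Step 2: syndromes of r = [8, 3, 0, 1, 4] (all sums mod 11).
  S_0 = Σ v_i r_i = 9·8 + 10·3 + 4·0 + 3·1 + 7·4 = 133 ≡ 1.
  S_1 = Σ v_i α_i r_i = 9·9·8 + 10·4·3 + 4·1·0 + 3·2·1 + 7·8·4 = 998 ≡ 8.
  α_i^2 mod 11 = [4, 5, 1, 4, 9].
  S_2 = Σ v_i α_i^2 r_i = 9·4·8 + 10·5·3 + 4·1·0 + 3·4·1 + 7·9·4 = 702 ≡ 9.
  S = (1, 8, 9) ≠ 0, so r is not a codeword (an error is present).
Step 3: locate the error. For a single error e at position i, S_ℓ = v_i·e·α_i^ℓ, so α_err = S_1/S_0.
  S_0^{−1} = 1^{−1} = 1 (mod 11), so α_err = 8·1 = 8 ≡ 8 = α_5. Error position i = 5.
  Consistency check: S_2/S_1 = 9·7 = 63 ≡ 8 = α_err ✓ (single-error assumption holds).
Step 4: error magnitude e = S_0/v_5 = S_0·∏_{j≠5}(α_5 − α_j) = 1·8 = 8 ≡ 8 (mod 11).
Step 5: correct position 5: c_5 = r_5 − e = 4 − 8 ≡ 7 (mod 11). Hence c = [8, 3, 0, 1, 7].
  Check: interpolating c through the α_i gives m(x) = 10 + 1·x (degree < 2) with m(α_i) = c_i for every i, so c is indeed a codeword.


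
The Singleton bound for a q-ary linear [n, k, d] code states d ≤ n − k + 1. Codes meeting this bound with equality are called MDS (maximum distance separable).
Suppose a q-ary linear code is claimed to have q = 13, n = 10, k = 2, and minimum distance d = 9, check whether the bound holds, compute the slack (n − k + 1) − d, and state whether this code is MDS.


Singleton RHS = n − k + 1 = 9, slack = 0, bound satisfied, MDS.

Singleton bound: d ≤ n − k + 1.
Here n = 10, k = 2, so n − k + 1 = 9.
Given d = 9, check d ≤ 9: YES.
Slack = (n − k + 1) − d = 0.
The code is MDS (slack = 0).
Description: the claimed parameters are [10, 2, 9]_13; such a code would be MDS (meets Singleton bound).


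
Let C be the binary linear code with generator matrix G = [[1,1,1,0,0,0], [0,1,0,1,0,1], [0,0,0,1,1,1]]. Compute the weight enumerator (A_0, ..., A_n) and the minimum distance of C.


Weight distribution: A_0 = 1, A_2 = 1, A_3 = 4, A_4 = 1, A_6 = 1. Minimum distance d = 2.

Enumerate all 2^3 = 8 messages m ∈ F_2^3.
For each, compute codeword c = mG in F_2^6, then tally its weight.
  m = 000 → c = 000000, weight = 0.
  m = 100 → c = 111000, weight = 3.
  m = 010 → c = 010101, weight = 3.
  m = 110 → c = 101101, weight = 4.
  m = 001 → c = 000111, weight = 3.
  m = 101 → c = 111111, weight = 6.
  m = 011 → c = 010010, weight = 2.
  m = 111 → c = 101010, weight = 3.
Tally weights:
  weight 0: 1 codewords.
  weight 2: 1 codewords.
  weight 3: 4 codewords.
  weight 4: 1 codewords.
  weight 6: 1 codewords.
Minimum distance d = smallest w > 0 with A_w > 0 = 2.
Sanity: Σ A_w = 8 = 2^3 = 8 ✓.


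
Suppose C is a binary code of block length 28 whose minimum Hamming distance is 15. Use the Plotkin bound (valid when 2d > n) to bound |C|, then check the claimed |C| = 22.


Plotkin bound M ≤ 14; given |C| = 22 > bound (violated).

Check applicability: 2d = 30, n = 28.
2d − n = 2 > 0, so Plotkin applies.
Compute d/(2d−n) = 15/2 ≈ 7.5000.
⌊d/(2d−n)⌋ = 7.
Plotkin bound: M ≤ 2·7 = 14.
Given |C| = 22, check: VIOLATED.
This |C| is above the Plotkin bound, so no binary code with n = 28, d = 15 and 22 codewords exists.


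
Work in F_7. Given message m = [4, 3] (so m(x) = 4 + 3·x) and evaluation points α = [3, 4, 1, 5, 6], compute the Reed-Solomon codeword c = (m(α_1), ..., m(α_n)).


c = [6, 2, 0, 5, 1]

Message polynomial: m(x) = 4 + 3·x (mod 7).
For each evaluation point α_i, compute m(α_i) mod 7:
  α_1 = 3: Horner steps 3 → 6, so m(3) = 6.
  α_2 = 4: Horner steps 3 → 2, so m(4) = 2.
  α_3 = 1: Horner steps 3 → 0, so m(1) = 0.
  α_4 = 5: Horner steps 3 → 5, so m(5) = 5.
  α_5 = 6: Horner steps 3 → 1, so m(6) = 1.
Codeword c = [6, 2, 0, 5, 1] ∈ F_7^5.


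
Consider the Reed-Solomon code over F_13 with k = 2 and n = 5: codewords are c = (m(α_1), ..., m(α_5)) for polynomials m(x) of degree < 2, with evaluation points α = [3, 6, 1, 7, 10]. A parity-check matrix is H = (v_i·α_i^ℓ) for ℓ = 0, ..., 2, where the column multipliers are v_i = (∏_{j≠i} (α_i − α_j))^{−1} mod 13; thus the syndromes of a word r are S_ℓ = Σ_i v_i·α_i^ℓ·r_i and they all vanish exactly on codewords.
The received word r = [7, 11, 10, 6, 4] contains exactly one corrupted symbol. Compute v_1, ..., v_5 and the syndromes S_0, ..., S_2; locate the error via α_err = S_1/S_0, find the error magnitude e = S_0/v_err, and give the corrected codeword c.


S = (7, 8, 11), error at position 1, error magnitude e = 7, c = [0, 11, 10, 6, 4].

Step 1: column multipliers v_i = (∏_{j≠i}(α_i − α_j))^{−1} mod 13.
  i = 1 (α = 3): (3−6)(3−1)(3−7)(3−10) = (−3)·2·(−4)·(−7) = −168 ≡ 1, so v_1 = 1^{−1} = 1 (mod 13).
  i = 2 (α = 6): (6−3)(6−1)(6−7)(6−10) = 3·5·(−1)·(−4) = 60 ≡ 8, so v_2 = 8^{−1} = 5 (mod 13).
  i = 3 (α = 1): (1−3)(1−6)(1−7)(1−10) = (−2)·(−5)·(−6)·(−9) = 540 ≡ 7, so v_3 = 7^{−1} = 2 (mod 13).
  i = 4 (α = 7): (7−3)(7−6)(7−1)(7−10) = 4·1·6·(−3) = −72 ≡ 6, so v_4 = 6^{−1} = 11 (mod 13).
  i = 5 (α = 10): (10−3)(10−6)(10−1)(10−7) = 7·4·9·3 = 756 ≡ 2, so v_5 = 2^{−1} = 7 (mod 13).
  v = [1, 5, 2, 11, 7].
Step 2: syndromes of r = [7, 11, 10, 6, 4] (all sums mod 13).
  S_0 = Σ v_i r_i = 1·7 + 5·11 + 2·10 + 11·6 + 7·4 = 176 ≡ 7.
  S_1 = Σ v_i α_i r_i = 1·3·7 + 5·6·11 + 2·1·10 + 11·7·6 + 7·10·4 = 1113 ≡ 8.
  α_i^2 mod 13 = [9, 10, 1, 10, 9].
  S_2 = Σ v_i α_i^2 r_i = 1·9·7 + 5·10·11 + 2·1·10 + 11·10·6 + 7·9·4 = 1545 ≡ 11.
  S = (7, 8, 11) ≠ 0, so r is not a codeword (an error is present).
Step 3: locate the error. For a single error e at position i, S_ℓ = v_i·e·α_i^ℓ, so α_err = S_1/S_0.
  S_0^{−1} = 7^{−1} = 2 (mod 13), so α_err = 8·2 = 16 ≡ 3 = α_1. Error position i = 1.
  Consistency check: S_2/S_1 = 11·5 = 55 ≡ 3 = α_err ✓ (single-error assumption holds).
Step 4: error magnitude e = S_0/v_1 = S_0·∏_{j≠1}(α_1 − α_j) = 7·1 = 7 ≡ 7 (mod 13).
Step 5: correct position 1: c_1 = r_1 − e = 7 − 7 ≡ 0 (mod 13). Hence c = [0, 11, 10, 6, 4].
  Check: interpolating c through the α_i gives m(x) = 2 + 8·x (degree < 2) with m(α_i) = c_i for every i, so c is indeed a codeword.


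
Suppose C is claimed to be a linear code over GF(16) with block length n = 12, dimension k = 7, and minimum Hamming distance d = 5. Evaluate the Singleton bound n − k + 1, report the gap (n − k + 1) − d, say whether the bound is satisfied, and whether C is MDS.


Singleton RHS = n − k + 1 = 6, slack = 1, bound satisfied, not MDS.

Singleton bound: d ≤ n − k + 1.
Here n = 12, k = 7, so n − k + 1 = 6.
Given d = 5, check d ≤ 6: YES.
Slack = (n − k + 1) − d = 1.
The code is NOT MDS (slack = 1 > 0).
Description: the claimed parameters are [12, 7, 5]_16; such a code would be non-MDS.


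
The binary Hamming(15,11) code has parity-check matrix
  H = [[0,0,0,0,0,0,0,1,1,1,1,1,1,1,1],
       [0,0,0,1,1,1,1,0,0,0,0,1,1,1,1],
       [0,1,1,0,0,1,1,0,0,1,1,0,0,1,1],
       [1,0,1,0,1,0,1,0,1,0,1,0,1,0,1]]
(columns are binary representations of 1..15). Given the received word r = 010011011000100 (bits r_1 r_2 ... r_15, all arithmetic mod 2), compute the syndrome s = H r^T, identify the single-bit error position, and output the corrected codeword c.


s = (1, 1, 0, 1)^T, error position = 13, corrected codeword c = 010011011000000

Compute s = H r^T mod 2 one row at a time:
  s_1 = 1 + 1 + 0 + 0 + 0 + 1 + 0 + 0 = 3 ≡ 1 (mod 2).
  s_2 = 0 + 1 + 1 + 0 + 0 + 1 + 0 + 0 = 3 ≡ 1 (mod 2).
  s_3 = 1 + 0 + 1 + 0 + 0 + 0 + 0 + 0 = 2 ≡ 0 (mod 2).
  s_4 = 0 + 0 + 1 + 0 + 1 + 0 + 1 + 0 = 3 ≡ 1 (mod 2).
s = (1, 1, 0, 1)^T — this equals column 13 of H (binary 1101), so error is at position 13.
Correct: flip bit 13 of r = 010011011000100 to get c = 010011011000000.


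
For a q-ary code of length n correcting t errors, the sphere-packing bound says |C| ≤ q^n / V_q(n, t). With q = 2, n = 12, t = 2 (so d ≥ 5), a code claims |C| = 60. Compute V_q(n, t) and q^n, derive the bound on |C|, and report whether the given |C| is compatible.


V_q(n, t) = 79, q^n = 4096, Hamming bound = 51, |C| = 60 > bound (violated).

Step 1: Compute V_q(n, t) = Σ_{j=0}^2 C(n, j) (q−1)^j.
  j = 0: C(12,0)·(1)^0 = 1·1 = 1.
  j = 1: C(12,1)·(1)^1 = 12·1 = 12.
  j = 2: C(12,2)·(1)^2 = 66·1 = 66.
  V_q(n, t) = 1 + 12 + 66 = 79.
Step 2: q^n = 2^12 = 4096.
Step 3: Hamming bound ⌊q^n / V_q(n,t)⌋ = ⌊4096/79⌋ = 51.
Step 4: Compare |C| = 60 to 51: violated.
The claimed |C| lies above the Hamming bound, so no 2-ary code of length 12 with d ≥ 5 can have 60 codewords.


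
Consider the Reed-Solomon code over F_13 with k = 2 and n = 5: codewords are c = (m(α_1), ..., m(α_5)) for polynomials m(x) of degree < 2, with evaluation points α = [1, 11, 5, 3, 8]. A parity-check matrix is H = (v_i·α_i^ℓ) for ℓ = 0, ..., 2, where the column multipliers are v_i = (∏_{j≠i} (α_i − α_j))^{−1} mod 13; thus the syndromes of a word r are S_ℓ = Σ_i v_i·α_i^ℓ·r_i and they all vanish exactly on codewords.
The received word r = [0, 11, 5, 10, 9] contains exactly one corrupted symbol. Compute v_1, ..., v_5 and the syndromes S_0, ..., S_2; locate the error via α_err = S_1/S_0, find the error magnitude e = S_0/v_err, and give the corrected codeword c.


S = (11, 3, 2), error at position 3, error magnitude e = 11, c = [0, 11, 7, 10, 9].

Step 1: column multipliers v_i = (∏_{j≠i}(α_i − α_j))^{−1} mod 13.
  i = 1 (α = 1): (1−11)(1−5)(1−3)(1−8) = (−10)·(−4)·(−2)·(−7) = 560 ≡ 1, so v_1 = 1^{−1} = 1 (mod 13).
  i = 2 (α = 11): (11−1)(11−5)(11−3)(11−8) = 10·6·8·3 = 1440 ≡ 10, so v_2 = 10^{−1} = 4 (mod 13).
  i = 3 (α = 5): (5−1)(5−11)(5−3)(5−8) = 4·(−6)·2·(−3) = 144 ≡ 1, so v_3 = 1^{−1} = 1 (mod 13).
  i = 4 (α = 3): (3−1)(3−11)(3−5)(3−8) = 2·(−8)·(−2)·(−5) = −160 ≡ 9, so v_4 = 9^{−1} = 3 (mod 13).
  i = 5 (α = 8): (8−1)(8−11)(8−5)(8−3) = 7·(−3)·3·5 = −315 ≡ 10, so v_5 = 10^{−1} = 4 (mod 13).
  v = [1, 4, 1, 3, 4].
Step 2: syndromes of r = [0, 11, 5, 10, 9] (all sums mod 13).
  S_0 = Σ v_i r_i = 1·0 + 4·11 + 1·5 + 3·10 + 4·9 = 115 ≡ 11.
  S_1 = Σ v_i α_i r_i = 1·1·0 + 4·11·11 + 1·5·5 + 3·3·10 + 4·8·9 = 887 ≡ 3.
  α_i^2 mod 13 = [1, 4, 12, 9, 12].
  S_2 = Σ v_i α_i^2 r_i = 1·1·0 + 4·4·11 + 1·12·5 + 3·9·10 + 4·12·9 = 938 ≡ 2.
  S = (11, 3, 2) ≠ 0, so r is not a codeword (an error is present).
Step 3: locate the error. For a single error e at position i, S_ℓ = v_i·e·α_i^ℓ, so α_err = S_1/S_0.
  S_0^{−1} = 11^{−1} = 6 (mod 13), so α_err = 3·6 = 18 ≡ 5 = α_3. Error position i = 3.
  Consistency check: S_2/S_1 = 2·9 = 18 ≡ 5 = α_err ✓ (single-error assumption holds).
Step 4: error magnitude e = S_0/v_3 = S_0·∏_{j≠3}(α_3 − α_j) = 11·1 = 11 ≡ 11 (mod 13).
Step 5: correct position 3: c_3 = r_3 − e = 5 − 11 ≡ 7 (mod 13). Hence c = [0, 11, 7, 10, 9].
  Check: interpolating c through the α_i gives m(x) = 8 + 5·x (degree < 2) with m(α_i) = c_i for every i, so c is indeed a codeword.


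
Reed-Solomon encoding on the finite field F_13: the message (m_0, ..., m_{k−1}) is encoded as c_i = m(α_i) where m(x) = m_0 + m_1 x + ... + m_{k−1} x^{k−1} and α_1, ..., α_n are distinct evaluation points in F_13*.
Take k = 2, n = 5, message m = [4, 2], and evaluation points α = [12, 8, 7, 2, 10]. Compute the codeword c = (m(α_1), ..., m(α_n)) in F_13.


c = [2, 7, 5, 8, 11]

Message polynomial: m(x) = 4 + 2·x (mod 13).
For each evaluation point α_i, compute m(α_i) mod 13:
  α_1 = 12: Horner steps 2 → 2, so m(12) = 2.
  α_2 = 8: Horner steps 2 → 7, so m(8) = 7.
  α_3 = 7: Horner steps 2 → 5, so m(7) = 5.
  α_4 = 2: Horner steps 2 → 8, so m(2) = 8.
  α_5 = 10: Horner steps 2 → 11, so m(10) = 11.
Codeword c = [2, 7, 5, 8, 11] ∈ F_13^5.


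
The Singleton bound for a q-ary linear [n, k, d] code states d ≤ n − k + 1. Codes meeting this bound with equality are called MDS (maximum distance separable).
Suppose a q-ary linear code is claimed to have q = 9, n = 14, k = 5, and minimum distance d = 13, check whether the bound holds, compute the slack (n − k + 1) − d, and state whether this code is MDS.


Singleton RHS = n − k + 1 = 10, slack = -3, bound violated (no such code; not MDS).

Singleton bound: d ≤ n − k + 1.
Here n = 14, k = 5, so n − k + 1 = 10.
Given d = 13, check d ≤ 10: NO.
Slack = (n − k + 1) − d = -3.
The slack is negative: d = 13 exceeds n − k + 1 = 10 by 3, so the Singleton bound is violated and no linear [14, 5, 13]_9 code can exist. In particular it is not MDS (MDS requires d = n − k + 1 exactly).
Description: the claimed parameters are [14, 5, 13]_9; such a code would be impossible (violates the Singleton bound).


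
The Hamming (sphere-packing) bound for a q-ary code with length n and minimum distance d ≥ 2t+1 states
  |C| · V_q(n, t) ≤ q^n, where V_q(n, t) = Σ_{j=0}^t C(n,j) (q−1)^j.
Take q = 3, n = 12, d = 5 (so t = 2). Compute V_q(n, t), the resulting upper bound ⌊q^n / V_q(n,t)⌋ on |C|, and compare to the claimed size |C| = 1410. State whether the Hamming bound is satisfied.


V_q(n, t) = 289, q^n = 531441, Hamming bound = 1838, |C| = 1410 ≤ bound (satisfied).

Step 1: Compute V_q(n, t) = Σ_{j=0}^2 C(n, j) (q−1)^j.
  j = 0: C(12,0)·(2)^0 = 1·1 = 1.
  j = 1: C(12,1)·(2)^1 = 12·2 = 24.
  j = 2: C(12,2)·(2)^2 = 66·4 = 264.
  V_q(n, t) = 1 + 24 + 264 = 289.
Step 2: q^n = 3^12 = 531441.
Step 3: Hamming bound ⌊q^n / V_q(n,t)⌋ = ⌊531441/289⌋ = 1838.
Step 4: Compare |C| = 1410 to 1838: satisfied.
The claimed |C| lies below the Hamming bound.


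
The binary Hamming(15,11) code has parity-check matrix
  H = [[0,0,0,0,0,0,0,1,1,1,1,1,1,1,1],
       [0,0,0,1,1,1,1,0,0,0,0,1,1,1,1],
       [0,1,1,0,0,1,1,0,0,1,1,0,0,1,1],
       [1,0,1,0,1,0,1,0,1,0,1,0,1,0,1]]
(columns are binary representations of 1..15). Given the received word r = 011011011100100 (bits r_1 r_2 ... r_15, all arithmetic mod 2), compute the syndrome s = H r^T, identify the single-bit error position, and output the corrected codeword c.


s = (0, 1, 0, 0)^T, error position = 4, corrected codeword c = 011111011100100

Compute s = H r^T mod 2 one row at a time:
  s_1 = 1 + 1 + 1 + 0 + 0 + 1 + 0 + 0 = 4 ≡ 0 (mod 2).
  s_2 = 0 + 1 + 1 + 0 + 0 + 1 + 0 + 0 = 3 ≡ 1 (mod 2).
  s_3 = 1 + 1 + 1 + 0 + 1 + 0 + 0 + 0 = 4 ≡ 0 (mod 2).
  s_4 = 0 + 1 + 1 + 0 + 1 + 0 + 1 + 0 = 4 ≡ 0 (mod 2).
s = (0, 1, 0, 0)^T — this equals column 4 of H (binary 0100), so error is at position 4.
Correct: flip bit 4 of r = 011011011100100 to get c = 011111011100100.


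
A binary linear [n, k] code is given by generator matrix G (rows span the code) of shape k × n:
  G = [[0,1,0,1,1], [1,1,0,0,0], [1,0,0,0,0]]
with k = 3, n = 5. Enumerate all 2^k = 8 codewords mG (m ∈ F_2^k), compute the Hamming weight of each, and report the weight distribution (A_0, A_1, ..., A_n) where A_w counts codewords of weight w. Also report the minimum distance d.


Weight distribution: A_0 = 1, A_1 = 2, A_2 = 2, A_3 = 2, A_4 = 1. Minimum distance d = 1.

Enumerate all 2^3 = 8 messages m ∈ F_2^3.
For each, compute codeword c = mG in F_2^5, then tally its weight.
  m = 000 → c = 00000, weight = 0.
  m = 100 → c = 01011, weight = 3.
  m = 010 → c = 11000, weight = 2.
  m = 110 → c = 10011, weight = 3.
  m = 001 → c = 10000, weight = 1.
  m = 101 → c = 11011, weight = 4.
  m = 011 → c = 01000, weight = 1.
  m = 111 → c = 00011, weight = 2.
Tally weights:
  weight 0: 1 codewords.
  weight 1: 2 codewords.
  weight 2: 2 codewords.
  weight 3: 2 codewords.
  weight 4: 1 codewords.
Minimum distance d = smallest w > 0 with A_w > 0 = 1.
Sanity: Σ A_w = 8 = 2^3 = 8 ✓.


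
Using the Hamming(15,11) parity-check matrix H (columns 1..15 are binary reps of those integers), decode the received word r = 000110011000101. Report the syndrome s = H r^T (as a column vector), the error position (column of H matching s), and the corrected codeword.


s = (0, 0, 1, 0)^T, error position = 2, corrected codeword c = 010110011000101

Compute s = H r^T mod 2 one row at a time:
  s_1 = 1 + 1 + 0 + 0 + 0 + 1 + 0 + 1 = 4 ≡ 0 (mod 2).
  s_2 = 1 + 1 + 0 + 0 + 0 + 1 + 0 + 1 = 4 ≡ 0 (mod 2).
  s_3 = 0 + 0 + 0 + 0 + 0 + 0 + 0 + 1 = 1 ≡ 1 (mod 2).
  s_4 = 0 + 0 + 1 + 0 + 1 + 0 + 1 + 1 = 4 ≡ 0 (mod 2).
s = (0, 0, 1, 0)^T — this equals column 2 of H (binary 0010), so error is at position 2.
Correct: flip bit 2 of r = 000110011000101 to get c = 010110011000101.


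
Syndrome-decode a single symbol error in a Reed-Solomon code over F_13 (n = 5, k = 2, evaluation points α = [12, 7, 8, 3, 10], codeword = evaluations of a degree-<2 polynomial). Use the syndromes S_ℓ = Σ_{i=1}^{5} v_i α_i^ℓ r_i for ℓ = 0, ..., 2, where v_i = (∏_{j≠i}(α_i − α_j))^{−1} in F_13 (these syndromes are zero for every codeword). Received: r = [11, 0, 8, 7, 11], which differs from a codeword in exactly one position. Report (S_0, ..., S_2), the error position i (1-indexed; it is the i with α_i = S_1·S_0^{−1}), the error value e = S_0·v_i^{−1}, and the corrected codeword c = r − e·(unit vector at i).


S = (4, 9, 4), error at position 1, error magnitude e = 10, c = [1, 0, 8, 7, 11].

Step 1: column multipliers v_i = (∏_{j≠i}(α_i − α_j))^{−1} mod 13.
  i = 1 (α = 12): (12−7)(12−8)(12−3)(12−10) = 5·4·9·2 = 360 ≡ 9, so v_1 = 9^{−1} = 3 (mod 13).
  i = 2 (α = 7): (7−12)(7−8)(7−3)(7−10) = (−5)·(−1)·4·(−3) = −60 ≡ 5, so v_2 = 5^{−1} = 8 (mod 13).
  i = 3 (α = 8): (8−12)(8−7)(8−3)(8−10) = (−4)·1·5·(−2) = 40 ≡ 1, so v_3 = 1^{−1} = 1 (mod 13).
  i = 4 (α = 3): (3−12)(3−7)(3−8)(3−10) = (−9)·(−4)·(−5)·(−7) = 1260 ≡ 12, so v_4 = 12^{−1} = 12 (mod 13).
  i = 5 (α = 10): (10−12)(10−7)(10−8)(10−3) = (−2)·3·2·7 = −84 ≡ 7, so v_5 = 7^{−1} = 2 (mod 13).
  v = [3, 8, 1, 12, 2].
Step 2: syndromes of r = [11, 0, 8, 7, 11] (all sums mod 13).
  S_0 = Σ v_i r_i = 3·11 + 8·0 + 1·8 + 12·7 + 2·11 = 147 ≡ 4.
  S_1 = Σ v_i α_i r_i = 3·12·11 + 8·7·0 + 1·8·8 + 12·3·7 + 2·10·11 = 932 ≡ 9.
  α_i^2 mod 13 = [1, 10, 12, 9, 9].
  S_2 = Σ v_i α_i^2 r_i = 3·1·11 + 8·10·0 + 1·12·8 + 12·9·7 + 2·9·11 = 1083 ≡ 4.
  S = (4, 9, 4) ≠ 0, so r is not a codeword (an error is present).
Step 3: locate the error. For a single error e at position i, S_ℓ = v_i·e·α_i^ℓ, so α_err = S_1/S_0.
  S_0^{−1} = 4^{−1} = 10 (mod 13), so α_err = 9·10 = 90 ≡ 12 = α_1. Error position i = 1.
  Consistency check: S_2/S_1 = 4·3 = 12 ≡ 12 = α_err ✓ (single-error assumption holds).
Step 4: error magnitude e = S_0/v_1 = S_0·∏_{j≠1}(α_1 − α_j) = 4·9 = 36 ≡ 10 (mod 13).
Step 5: correct position 1: c_1 = r_1 − e = 11 − 10 ≡ 1 (mod 13). Hence c = [1, 0, 8, 7, 11].
  Check: interpolating c through the α_i gives m(x) = 9 + 8·x (degree < 2) with m(α_i) = c_i for every i, so c is indeed a codeword.


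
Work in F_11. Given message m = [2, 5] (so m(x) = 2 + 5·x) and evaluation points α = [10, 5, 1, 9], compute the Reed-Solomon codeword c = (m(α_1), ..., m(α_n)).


c = [8, 5, 7, 3]

Message polynomial: m(x) = 2 + 5·x (mod 11).
For each evaluation point α_i, compute m(α_i) mod 11:
  α_1 = 10: Horner steps 5 → 8, so m(10) = 8.
  α_2 = 5: Horner steps 5 → 5, so m(5) = 5.
  α_3 = 1: Horner steps 5 → 7, so m(1) = 7.
  α_4 = 9: Horner steps 5 → 3, so m(9) = 3.
Codeword c = [8, 5, 7, 3] ∈ F_11^4.


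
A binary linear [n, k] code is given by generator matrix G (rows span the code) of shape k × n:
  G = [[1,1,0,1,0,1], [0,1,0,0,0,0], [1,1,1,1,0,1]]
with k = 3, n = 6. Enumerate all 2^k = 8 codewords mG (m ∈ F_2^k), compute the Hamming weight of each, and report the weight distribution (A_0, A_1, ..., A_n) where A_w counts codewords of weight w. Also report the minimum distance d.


Weight distribution: A_0 = 1, A_1 = 2, A_2 = 1, A_3 = 1, A_4 = 2, A_5 = 1. Minimum distance d = 1.

Enumerate all 2^3 = 8 messages m ∈ F_2^3.
For each, compute codeword c = mG in F_2^6, then tally its weight.
  m = 000 → c = 000000, weight = 0.
  m = 100 → c = 110101, weight = 4.
  m = 010 → c = 010000, weight = 1.
  m = 110 → c = 100101, weight = 3.
  m = 001 → c = 111101, weight = 5.
  m = 101 → c = 001000, weight = 1.
  m = 011 → c = 101101, weight = 4.
  m = 111 → c = 011000, weight = 2.
Tally weights:
  weight 0: 1 codewords.
  weight 1: 2 codewords.
  weight 2: 1 codewords.
  weight 3: 1 codewords.
  weight 4: 2 codewords.
  weight 5: 1 codewords.
Minimum distance d = smallest w > 0 with A_w > 0 = 1.
Sanity: Σ A_w = 8 = 2^3 = 8 ✓.


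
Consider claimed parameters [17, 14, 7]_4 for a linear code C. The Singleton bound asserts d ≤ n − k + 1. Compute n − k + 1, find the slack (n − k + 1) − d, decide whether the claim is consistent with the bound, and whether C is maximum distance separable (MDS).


Singleton RHS = n − k + 1 = 4, slack = -3, bound violated (no such code; not MDS).

Singleton bound: d ≤ n − k + 1.
Here n = 17, k = 14, so n − k + 1 = 4.
Given d = 7, check d ≤ 4: NO.
Slack = (n − k + 1) − d = -3.
The slack is negative: d = 7 exceeds n − k + 1 = 4 by 3, so the Singleton bound is violated and no linear [17, 14, 7]_4 code can exist. In particular it is not MDS (MDS requires d = n − k + 1 exactly).
Description: the claimed parameters are [17, 14, 7]_4; such a code would be impossible (violates the Singleton bound).


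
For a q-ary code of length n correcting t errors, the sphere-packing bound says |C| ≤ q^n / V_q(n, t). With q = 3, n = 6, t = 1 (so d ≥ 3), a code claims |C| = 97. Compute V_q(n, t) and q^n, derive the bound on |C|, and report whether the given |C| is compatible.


V_q(n, t) = 13, q^n = 729, Hamming bound = 56, |C| = 97 > bound (violated).

Step 1: Compute V_q(n, t) = Σ_{j=0}^1 C(n, j) (q−1)^j.
  j = 0: C(6,0)·(2)^0 = 1·1 = 1.
  j = 1: C(6,1)·(2)^1 = 6·2 = 12.
  V_q(n, t) = 1 + 12 = 13.
Step 2: q^n = 3^6 = 729.
Step 3: Hamming bound ⌊q^n / V_q(n,t)⌋ = ⌊729/13⌋ = 56.
Step 4: Compare |C| = 97 to 56: violated.
The claimed |C| lies above the Hamming bound, so no 3-ary code of length 6 with d ≥ 3 can have 97 codewords.


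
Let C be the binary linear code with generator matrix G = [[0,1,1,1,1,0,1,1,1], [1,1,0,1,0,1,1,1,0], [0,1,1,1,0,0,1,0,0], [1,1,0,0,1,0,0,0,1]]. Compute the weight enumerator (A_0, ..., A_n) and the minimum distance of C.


Weight distribution: A_0 = 1, A_3 = 4, A_4 = 3, A_5 = 2, A_6 = 4, A_7 = 2. Minimum distance d = 3.

Enumerate all 2^4 = 16 messages m ∈ F_2^4.
For each, compute codeword c = mG in F_2^9, then tally its weight.
  m = 0000 → c = 000000000, weight = 0.
  m = 1000 → c = 011110111, weight = 7.
  m = 0100 → c = 110101110, weight = 6.
  m = 1100 → c = 101011001, weight = 5.
  m = 0010 → c = 011100100, weight = 4.
  m = 1010 → c = 000010011, weight = 3.
  m = 0110 → c = 101001010, weight = 4.
  m = 1110 → c = 110111101, weight = 7.
  m = 0001 → c = 110010001, weight = 4.
  m = 1001 → c = 101100110, weight = 5.
  m = 0101 → c = 000111111, weight = 6.
  m = 1101 → c = 011001000, weight = 3.
  m = 0011 → c = 101110101, weight = 6.
  m = 1011 → c = 110000010, weight = 3.
  m = 0111 → c = 011011011, weight = 6.
  m = 1111 → c = 000101100, weight = 3.
Tally weights:
  weight 0: 1 codewords.
  weight 3: 4 codewords.
  weight 4: 3 codewords.
  weight 5: 2 codewords.
  weight 6: 4 codewords.
  weight 7: 2 codewords.
Minimum distance d = smallest w > 0 with A_w > 0 = 3.
Sanity: Σ A_w = 16 = 2^4 = 16 ✓.
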